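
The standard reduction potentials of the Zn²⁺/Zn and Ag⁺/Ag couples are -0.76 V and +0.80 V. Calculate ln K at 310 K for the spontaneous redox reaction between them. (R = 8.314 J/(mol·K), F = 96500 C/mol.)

E°_cell = +0.80 − (-0.76) = 1.56 V, with n = 2 electrons transferred.
At equilibrium E = 0, so the Nernst equation gives ln K = nFE°/RT = (2)(96500)(1.56)/((8.314)(310)) = 116.82.

ln K = 116.8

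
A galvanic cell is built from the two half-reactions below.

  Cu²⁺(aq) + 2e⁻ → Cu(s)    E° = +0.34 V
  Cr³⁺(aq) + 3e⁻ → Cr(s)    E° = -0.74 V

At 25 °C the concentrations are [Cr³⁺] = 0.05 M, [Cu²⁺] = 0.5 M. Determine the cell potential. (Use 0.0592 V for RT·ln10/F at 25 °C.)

1.10 V

The Cu²⁺/Cu couple has the higher reduction potential and acts as the cathode, so E°_cell = +0.34 − (-0.74) = 1.08 V.
Balancing electrons gives n = 6; the reaction quotient is Q = [Cr³⁺]^2/[Cu²⁺]^3 = 0.0200.
At 25 °C, E = E° − (0.0592/n) log Q = 1.08 − (0.0592/6)(-1.699) = 1.080 + 0.017 = 1.097 V.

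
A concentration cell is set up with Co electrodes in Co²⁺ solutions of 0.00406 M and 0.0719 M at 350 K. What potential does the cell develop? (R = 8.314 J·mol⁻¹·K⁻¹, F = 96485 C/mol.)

Both half-cells are Co²⁺/Co, so E°_cell = 0. The concentrated side is the cathode; the cell reaction moves Co²⁺ from high to low concentration with n = 2.
Q = [Co²⁺]_dilute/[Co²⁺]_conc = 0.00406/0.0719 = 0.0565.
E = 0 − (RT/nF) ln Q = −((8.314×350)/(2×96485))(-2.874) = 0.0433 V.

0.043 V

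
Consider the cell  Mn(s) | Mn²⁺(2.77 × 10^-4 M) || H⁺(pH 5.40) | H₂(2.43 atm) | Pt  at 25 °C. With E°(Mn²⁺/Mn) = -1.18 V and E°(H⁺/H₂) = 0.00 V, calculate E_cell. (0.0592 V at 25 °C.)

The hydrogen couple is the cathode, so E°_cell = 1.18 V; n = 2.
[H⁺] = 10^(−5.40) = 4 × 10^-6 M, and Q = [Mn²⁺]·P(H₂) / [H⁺]^2 = 4.25 × 10^7.
E = E° − (0.0592/2) log Q = 1.18 − (0.0592/2)(7.628) = 0.954 V.

0.95 V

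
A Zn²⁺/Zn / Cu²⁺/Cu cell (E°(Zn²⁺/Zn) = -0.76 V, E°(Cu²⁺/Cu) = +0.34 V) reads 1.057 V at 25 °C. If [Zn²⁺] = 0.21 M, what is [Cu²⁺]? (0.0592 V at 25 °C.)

From the Nernst equation, log Q = n(E° − E)/0.0592 = 2(1.10 − 1.057)/0.0592 = 1.453, so Q = 28.4.
With Q = [Zn²⁺]/[Cu²⁺] and the known concentrations, [Cu²⁺] in the denominator gives [Cu²⁺] = 0.0074 M.

0.0074 M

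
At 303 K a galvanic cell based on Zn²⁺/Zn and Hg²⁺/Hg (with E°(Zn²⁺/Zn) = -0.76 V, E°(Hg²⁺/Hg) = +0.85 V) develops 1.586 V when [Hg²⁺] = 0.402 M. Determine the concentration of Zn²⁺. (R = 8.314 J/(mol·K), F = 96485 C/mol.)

From the Nernst equation, ln Q = nF(E° − E)/RT = 2×96485×(1.61 − 1.586)/(8.314×303) = 1.838, so Q = 6.29.
With Q = [Zn²⁺]/[Hg²⁺] and the known concentrations, [Zn²⁺] in the numerator gives [Zn²⁺] = 2.5 M.

2.5 M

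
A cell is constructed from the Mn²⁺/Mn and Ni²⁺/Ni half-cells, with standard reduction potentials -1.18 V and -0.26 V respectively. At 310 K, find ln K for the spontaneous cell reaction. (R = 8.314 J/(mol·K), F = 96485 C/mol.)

E°_cell = -0.26 − (-1.18) = 0.92 V, with n = 2 electrons transferred.
At equilibrium E = 0, so the Nernst equation gives ln K = nFE°/RT = (2)(96485)(0.92)/((8.314)(310)) = 68.88.

ln K = 68.9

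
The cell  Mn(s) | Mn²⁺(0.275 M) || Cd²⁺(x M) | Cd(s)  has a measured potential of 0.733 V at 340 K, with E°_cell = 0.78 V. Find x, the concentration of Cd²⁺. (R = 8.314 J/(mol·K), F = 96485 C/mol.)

0.011 M

From the Nernst equation, ln Q = nF(E° − E)/RT = 2×96485×(0.78 − 0.733)/(8.314×340) = 3.208, so Q = 24.7.
With Q = [Mn²⁺]/[Cd²⁺] and the known concentrations, [Cd²⁺] in the denominator gives [Cd²⁺] = 0.011 M.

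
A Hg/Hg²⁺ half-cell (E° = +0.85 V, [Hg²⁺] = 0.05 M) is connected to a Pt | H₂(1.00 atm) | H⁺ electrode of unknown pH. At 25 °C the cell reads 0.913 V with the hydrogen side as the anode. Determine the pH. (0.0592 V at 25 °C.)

E°_cell = 0.85 V and n = 2.
log Q = n(E° − E)/0.0592 = 2×(0.85 − 0.913)/0.0592 = -2.128.
With Q = [H⁺]^2 / ([Hg²⁺]·P(H₂)), solving for [H⁺] gives log[H⁺] = -1.715, so pH = 1.71.

pH = 1.71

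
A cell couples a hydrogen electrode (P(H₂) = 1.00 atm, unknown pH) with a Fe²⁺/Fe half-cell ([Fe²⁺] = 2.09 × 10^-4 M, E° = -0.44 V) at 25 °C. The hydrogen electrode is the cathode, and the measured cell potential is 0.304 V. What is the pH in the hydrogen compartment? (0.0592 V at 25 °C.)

E°_cell = 0.44 V and n = 2.
log Q = n(E° − E)/0.0592 = 2×(0.44 − 0.304)/0.0592 = 4.595.
With Q = [Fe²⁺]·P(H₂) / [H⁺]^2, solving for [H⁺] gives log[H⁺] = -4.137, so pH = 4.14.

pH = 4.14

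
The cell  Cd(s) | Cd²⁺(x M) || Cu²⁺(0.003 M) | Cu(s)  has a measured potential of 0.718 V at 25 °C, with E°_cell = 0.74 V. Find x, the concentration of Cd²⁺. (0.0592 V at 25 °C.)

0.017 M

From the Nernst equation, log Q = n(E° − E)/0.0592 = 2(0.74 − 0.718)/0.0592 = 0.743, so Q = 5.54.
With Q = [Cd²⁺]/[Cu²⁺] and the known concentrations, [Cd²⁺] in the numerator gives [Cd²⁺] = 0.017 M.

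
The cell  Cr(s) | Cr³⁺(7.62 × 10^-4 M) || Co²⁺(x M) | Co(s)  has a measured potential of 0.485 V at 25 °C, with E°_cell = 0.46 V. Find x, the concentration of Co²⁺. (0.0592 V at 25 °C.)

From the Nernst equation, log Q = n(E° − E)/0.0592 = 6(0.46 − 0.485)/0.0592 = -2.534, so Q = 0.00293.
With Q = [Cr³⁺]^2/[Co²⁺]^3 and the known concentrations, [Co²⁺]^3 in the denominator gives [Co²⁺] = 0.058 M.

0.058 M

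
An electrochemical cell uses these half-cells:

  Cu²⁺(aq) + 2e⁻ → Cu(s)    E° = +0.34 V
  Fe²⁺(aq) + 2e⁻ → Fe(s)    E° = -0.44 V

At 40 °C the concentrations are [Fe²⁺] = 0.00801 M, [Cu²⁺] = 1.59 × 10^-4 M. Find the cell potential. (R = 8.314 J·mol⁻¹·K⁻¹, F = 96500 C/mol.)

The Cu²⁺/Cu couple has the higher reduction potential and acts as the cathode, so E°_cell = +0.34 − (-0.44) = 0.78 V.
Balancing electrons gives n = 2; the reaction quotient is Q = [Fe²⁺]/[Cu²⁺] = 50.4.
E = E° − (RT/nF) ln Q = 0.78 − (8.314×313)/(2×96500) × (3.920) = 0.780 − 0.053 = 0.727 V.

0.727 V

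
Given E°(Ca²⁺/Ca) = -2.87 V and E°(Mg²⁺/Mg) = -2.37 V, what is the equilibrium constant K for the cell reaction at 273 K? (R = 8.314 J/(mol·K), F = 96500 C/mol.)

2.9 × 10^18

E°_cell = -2.37 − (-2.87) = 0.50 V, with n = 2 electrons transferred.
At equilibrium E = 0, so the Nernst equation gives ln K = nFE°/RT = (2)(96500)(0.50)/((8.314)(273)) = 42.52.
K = e^42.52 = 2.9 × 10^18.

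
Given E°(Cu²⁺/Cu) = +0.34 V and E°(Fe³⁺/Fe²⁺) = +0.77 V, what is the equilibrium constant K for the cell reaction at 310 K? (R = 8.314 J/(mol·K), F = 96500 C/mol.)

9.6 × 10^13

E°_cell = +0.77 − (+0.34) = 0.43 V, with n = 2 electrons transferred.
At equilibrium E = 0, so the Nernst equation gives ln K = nFE°/RT = (2)(96500)(0.43)/((8.314)(310)) = 32.20.
K = e^32.20 = 9.6 × 10^13.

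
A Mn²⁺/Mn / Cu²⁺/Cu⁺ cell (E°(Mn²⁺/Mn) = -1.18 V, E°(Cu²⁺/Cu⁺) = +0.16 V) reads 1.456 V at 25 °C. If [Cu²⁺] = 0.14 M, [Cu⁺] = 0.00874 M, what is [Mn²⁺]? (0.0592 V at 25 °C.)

From the Nernst equation, log Q = n(E° − E)/0.0592 = 2(1.34 − 1.456)/0.0592 = -3.919, so Q = 1.21 × 10^-4.
With Q = [Mn²⁺]·[Cu⁺]^2/[Cu²⁺]^2 and the known concentrations, [Mn²⁺] in the numerator gives [Mn²⁺] = 0.031 M.

0.031 M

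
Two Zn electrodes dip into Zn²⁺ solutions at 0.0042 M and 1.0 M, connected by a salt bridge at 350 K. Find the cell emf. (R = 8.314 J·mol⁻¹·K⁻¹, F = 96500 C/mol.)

0.083 V

Both half-cells are Zn²⁺/Zn, so E°_cell = 0. The concentrated side is the cathode; the cell reaction moves Zn²⁺ from high to low concentration with n = 2.
Q = [Zn²⁺]_dilute/[Zn²⁺]_conc = 0.0042/1.0 = 0.00420.
E = 0 − (RT/nF) ln Q = −((8.314×350)/(2×96500))(-5.473) = 0.0825 V.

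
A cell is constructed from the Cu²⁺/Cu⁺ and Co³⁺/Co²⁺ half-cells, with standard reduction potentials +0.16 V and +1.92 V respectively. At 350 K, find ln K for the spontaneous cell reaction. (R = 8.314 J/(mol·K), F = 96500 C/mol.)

ln K = 58.4

E°_cell = +1.92 − (+0.16) = 1.76 V, with n = 1 electron transferred.
At equilibrium E = 0, so the Nernst equation gives ln K = nFE°/RT = (1)(96500)(1.76)/((8.314)(350)) = 58.37.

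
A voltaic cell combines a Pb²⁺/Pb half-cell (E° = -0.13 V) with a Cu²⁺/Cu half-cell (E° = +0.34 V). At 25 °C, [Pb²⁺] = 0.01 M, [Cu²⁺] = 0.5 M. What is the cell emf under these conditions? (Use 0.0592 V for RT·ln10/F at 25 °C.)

0.520 V

The Cu²⁺/Cu couple has the higher reduction potential and acts as the cathode, so E°_cell = +0.34 − (-0.13) = 0.47 V.
Balancing electrons gives n = 2; the reaction quotient is Q = [Pb²⁺]/[Cu²⁺] = 0.0200.
At 25 °C, E = E° − (0.0592/n) log Q = 0.47 − (0.0592/2)(-1.699) = 0.470 + 0.050 = 0.520 V.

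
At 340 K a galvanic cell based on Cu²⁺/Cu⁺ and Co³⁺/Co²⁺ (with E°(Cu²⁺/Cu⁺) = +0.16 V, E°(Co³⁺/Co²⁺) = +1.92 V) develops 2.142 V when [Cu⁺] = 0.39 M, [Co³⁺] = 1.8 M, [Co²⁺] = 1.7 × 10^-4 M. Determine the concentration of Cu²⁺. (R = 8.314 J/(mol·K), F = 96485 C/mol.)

From the Nernst equation, ln Q = nF(E° − E)/RT = 1×96485×(1.76 − 2.142)/(8.314×340) = -13.039, so Q = 2.17 × 10^-6.
With Q = [Cu²⁺]·[Co²⁺]/([Cu⁺]·[Co³⁺]) and the known concentrations, [Cu²⁺] in the numerator gives [Cu²⁺] = 0.009 M.

0.009 M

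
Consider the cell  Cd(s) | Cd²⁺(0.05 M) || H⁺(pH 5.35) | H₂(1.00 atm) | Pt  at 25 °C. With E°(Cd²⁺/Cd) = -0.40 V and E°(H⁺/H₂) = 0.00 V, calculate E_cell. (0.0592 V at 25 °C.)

The hydrogen couple is the cathode, so E°_cell = 0.40 V; n = 2.
[H⁺] = 10^(−5.35) = 4.5 × 10^-6 M, and Q = [Cd²⁺]·P(H₂) / [H⁺]^2 = 2.51 × 10^9.
E = E° − (0.0592/2) log Q = 0.40 − (0.0592/2)(9.399) = 0.122 V.

0.12 V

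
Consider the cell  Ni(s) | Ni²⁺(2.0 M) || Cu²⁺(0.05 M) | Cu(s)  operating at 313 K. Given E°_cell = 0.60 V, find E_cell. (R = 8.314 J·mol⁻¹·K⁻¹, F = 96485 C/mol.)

Balancing electrons gives n = 2; the reaction quotient is Q = [Ni²⁺]/[Cu²⁺] = 40.0.
E = E° − (RT/nF) ln Q = 0.60 − (8.314×313)/(2×96485) × (3.689) = 0.600 − 0.050 = 0.550 V.

0.550 V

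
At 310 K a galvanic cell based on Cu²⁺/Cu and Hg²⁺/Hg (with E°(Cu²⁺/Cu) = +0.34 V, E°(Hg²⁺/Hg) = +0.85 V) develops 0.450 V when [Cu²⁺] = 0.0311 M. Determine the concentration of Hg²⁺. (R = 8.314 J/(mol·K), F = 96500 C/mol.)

From the Nernst equation, ln Q = nF(E° − E)/RT = 2×96500×(0.51 − 0.450)/(8.314×310) = 4.493, so Q = 89.4.
With Q = [Cu²⁺]/[Hg²⁺] and the known concentrations, [Hg²⁺] in the denominator gives [Hg²⁺] = 3.5 × 10^-4 M.

3.5 × 10^-4 M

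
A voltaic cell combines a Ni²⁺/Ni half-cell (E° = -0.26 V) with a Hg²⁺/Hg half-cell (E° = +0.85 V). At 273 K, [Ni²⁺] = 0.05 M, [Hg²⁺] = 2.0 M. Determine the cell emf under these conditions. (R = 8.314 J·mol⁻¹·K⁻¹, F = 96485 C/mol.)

1.15 V

The Hg²⁺/Hg couple has the higher reduction potential and acts as the cathode, so E°_cell = +0.85 − (-0.26) = 1.11 V.
Balancing electrons gives n = 2; the reaction quotient is Q = [Ni²⁺]/[Hg²⁺] = 0.0250.
E = E° − (RT/nF) ln Q = 1.11 − (8.314×273)/(2×96485) × (-3.689) = 1.110 + 0.043 = 1.153 V.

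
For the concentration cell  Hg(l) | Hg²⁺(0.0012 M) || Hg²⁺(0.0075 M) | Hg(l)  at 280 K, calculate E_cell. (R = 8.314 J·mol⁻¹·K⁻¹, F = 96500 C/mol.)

Both half-cells are Hg²⁺/Hg, so E°_cell = 0. The concentrated side is the cathode; the cell reaction moves Hg²⁺ from high to low concentration with n = 2.
Q = [Hg²⁺]_dilute/[Hg²⁺]_conc = 0.0012/0.0075 = 0.160.
E = 0 − (RT/nF) ln Q = −((8.314×280)/(2×96500))(-1.833) = 0.0221 V.

0.022 V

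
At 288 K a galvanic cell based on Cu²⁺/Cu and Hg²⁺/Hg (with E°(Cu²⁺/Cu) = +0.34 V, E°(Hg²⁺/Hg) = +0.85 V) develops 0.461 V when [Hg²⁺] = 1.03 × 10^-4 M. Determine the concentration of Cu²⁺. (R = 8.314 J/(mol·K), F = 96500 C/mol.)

0.0053 M

From the Nernst equation, ln Q = nF(E° − E)/RT = 2×96500×(0.51 − 0.461)/(8.314×288) = 3.950, so Q = 51.9.
With Q = [Cu²⁺]/[Hg²⁺] and the known concentrations, [Cu²⁺] in the numerator gives [Cu²⁺] = 0.0053 M.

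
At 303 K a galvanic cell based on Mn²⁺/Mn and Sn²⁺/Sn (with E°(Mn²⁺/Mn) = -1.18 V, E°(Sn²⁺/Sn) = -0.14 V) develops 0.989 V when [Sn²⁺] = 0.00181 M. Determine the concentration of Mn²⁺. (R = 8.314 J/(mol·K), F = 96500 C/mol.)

0.09 M

From the Nernst equation, ln Q = nF(E° − E)/RT = 2×96500×(1.04 − 0.989)/(8.314×303) = 3.907, so Q = 49.8.
With Q = [Mn²⁺]/[Sn²⁺] and the known concentrations, [Mn²⁺] in the numerator gives [Mn²⁺] = 0.09 M.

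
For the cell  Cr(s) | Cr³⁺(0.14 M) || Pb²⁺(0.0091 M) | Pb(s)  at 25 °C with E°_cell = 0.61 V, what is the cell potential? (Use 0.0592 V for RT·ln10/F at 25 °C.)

0.566 V

Balancing electrons gives n = 6; the reaction quotient is Q = [Cr³⁺]^2/[Pb²⁺]^3 = 2.6 × 10^4.
At 25 °C, E = E° − (0.0592/n) log Q = 0.61 − (0.0592/6)(4.415) = 0.610 − 0.044 = 0.566 V.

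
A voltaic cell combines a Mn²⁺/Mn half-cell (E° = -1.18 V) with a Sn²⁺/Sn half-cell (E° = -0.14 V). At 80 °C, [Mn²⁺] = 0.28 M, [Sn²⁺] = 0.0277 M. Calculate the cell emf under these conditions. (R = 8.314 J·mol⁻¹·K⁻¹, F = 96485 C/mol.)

The Sn²⁺/Sn couple has the higher reduction potential and acts as the cathode, so E°_cell = -0.14 − (-1.18) = 1.04 V.
Balancing electrons gives n = 2; the reaction quotient is Q = [Mn²⁺]/[Sn²⁺] = 10.1.
E = E° − (RT/nF) ln Q = 1.04 − (8.314×353)/(2×96485) × (2.313) = 1.040 − 0.035 = 1.005 V.

1.00 V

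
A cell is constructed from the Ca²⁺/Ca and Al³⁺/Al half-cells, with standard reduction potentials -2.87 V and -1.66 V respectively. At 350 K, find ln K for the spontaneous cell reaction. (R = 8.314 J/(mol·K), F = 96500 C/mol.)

E°_cell = -1.66 − (-2.87) = 1.21 V, with n = 6 electrons transferred.
At equilibrium E = 0, so the Nernst equation gives ln K = nFE°/RT = (6)(96500)(1.21)/((8.314)(350)) = 240.76.

ln K = 240.8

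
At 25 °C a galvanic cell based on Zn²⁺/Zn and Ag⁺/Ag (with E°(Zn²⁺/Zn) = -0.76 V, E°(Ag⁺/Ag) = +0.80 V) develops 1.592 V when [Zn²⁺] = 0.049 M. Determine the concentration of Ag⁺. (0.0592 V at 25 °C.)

0.77 M

From the Nernst equation, log Q = n(E° − E)/0.0592 = 2(1.56 − 1.592)/0.0592 = -1.081, so Q = 0.0830.
With Q = [Zn²⁺]/[Ag⁺]^2 and the known concentrations, [Ag⁺]^2 in the denominator gives [Ag⁺] = 0.77 M.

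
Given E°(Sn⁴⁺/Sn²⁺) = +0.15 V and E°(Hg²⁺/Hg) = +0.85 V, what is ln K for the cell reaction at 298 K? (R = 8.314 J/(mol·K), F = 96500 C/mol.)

ln K = 54.5

E°_cell = +0.85 − (+0.15) = 0.70 V, with n = 2 electrons transferred.
At equilibrium E = 0, so the Nernst equation gives ln K = nFE°/RT = (2)(96500)(0.70)/((8.314)(298)) = 54.53.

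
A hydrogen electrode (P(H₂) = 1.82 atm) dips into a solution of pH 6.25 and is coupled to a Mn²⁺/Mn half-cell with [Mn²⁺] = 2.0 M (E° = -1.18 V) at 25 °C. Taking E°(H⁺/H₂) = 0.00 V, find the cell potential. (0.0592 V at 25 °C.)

The hydrogen couple is the cathode, so E°_cell = 1.18 V; n = 2.
[H⁺] = 10^(−6.25) = 5.6 × 10^-7 M, and Q = [Mn²⁺]·P(H₂) / [H⁺]^2 = 1.15 × 10^13.
E = E° − (0.0592/2) log Q = 1.18 − (0.0592/2)(13.061) = 0.793 V.

0.79 V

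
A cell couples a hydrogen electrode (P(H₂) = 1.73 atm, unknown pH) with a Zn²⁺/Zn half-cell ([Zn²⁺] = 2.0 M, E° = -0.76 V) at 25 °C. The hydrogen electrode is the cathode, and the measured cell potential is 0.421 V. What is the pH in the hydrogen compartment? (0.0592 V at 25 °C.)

pH = 5.46

E°_cell = 0.76 V and n = 2.
log Q = n(E° − E)/0.0592 = 2×(0.76 − 0.421)/0.0592 = 11.453.
With Q = [Zn²⁺]·P(H₂) / [H⁺]^2, solving for [H⁺] gives log[H⁺] = -5.457, so pH = 5.46.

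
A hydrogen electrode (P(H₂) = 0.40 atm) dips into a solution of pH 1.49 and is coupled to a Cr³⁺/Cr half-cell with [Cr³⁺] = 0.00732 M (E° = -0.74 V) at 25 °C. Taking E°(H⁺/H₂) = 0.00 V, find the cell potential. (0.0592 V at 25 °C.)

0.71 V

The hydrogen couple is the cathode, so E°_cell = 0.74 V; n = 6.
[H⁺] = 10^(−1.49) = 0.032 M, and Q = [Cr³⁺]^2·P(H₂)^3 / [H⁺]^6 = 2990.
E = E° − (0.0592/6) log Q = 0.74 − (0.0592/6)(3.475) = 0.706 V.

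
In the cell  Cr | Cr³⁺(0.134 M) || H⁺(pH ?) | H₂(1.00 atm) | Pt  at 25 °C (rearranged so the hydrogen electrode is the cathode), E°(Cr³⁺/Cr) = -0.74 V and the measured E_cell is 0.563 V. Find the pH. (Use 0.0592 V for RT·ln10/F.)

pH = 3.28

E°_cell = 0.74 V and n = 6.
log Q = n(E° − E)/0.0592 = 6×(0.74 − 0.563)/0.0592 = 17.939.
With Q = [Cr³⁺]^2·P(H₂)^3 / [H⁺]^6, solving for [H⁺] gives log[H⁺] = -3.281, so pH = 3.28.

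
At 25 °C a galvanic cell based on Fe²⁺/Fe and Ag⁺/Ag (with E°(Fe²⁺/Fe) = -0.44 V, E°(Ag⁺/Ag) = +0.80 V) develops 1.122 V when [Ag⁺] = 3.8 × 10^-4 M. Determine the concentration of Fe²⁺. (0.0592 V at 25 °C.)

0.0014 M

From the Nernst equation, log Q = n(E° − E)/0.0592 = 2(1.24 − 1.122)/0.0592 = 3.986, so Q = 9690.
With Q = [Fe²⁺]/[Ag⁺]^2 and the known concentrations, [Fe²⁺] in the numerator gives [Fe²⁺] = 0.0014 M.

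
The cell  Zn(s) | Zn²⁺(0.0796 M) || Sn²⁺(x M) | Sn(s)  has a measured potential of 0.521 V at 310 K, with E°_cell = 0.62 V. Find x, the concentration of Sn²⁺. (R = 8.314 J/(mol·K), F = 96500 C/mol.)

4.8 × 10^-5 M

From the Nernst equation, ln Q = nF(E° − E)/RT = 2×96500×(0.62 − 0.521)/(8.314×310) = 7.413, so Q = 1660.
With Q = [Zn²⁺]/[Sn²⁺] and the known concentrations, [Sn²⁺] in the denominator gives [Sn²⁺] = 4.8 × 10^-5 M.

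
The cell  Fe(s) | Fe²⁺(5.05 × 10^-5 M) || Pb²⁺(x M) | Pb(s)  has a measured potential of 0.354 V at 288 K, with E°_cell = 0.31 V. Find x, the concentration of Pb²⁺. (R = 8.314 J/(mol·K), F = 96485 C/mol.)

From the Nernst equation, ln Q = nF(E° − E)/RT = 2×96485×(0.31 − 0.354)/(8.314×288) = -3.546, so Q = 0.0288.
With Q = [Fe²⁺]/[Pb²⁺] and the known concentrations, [Pb²⁺] in the denominator gives [Pb²⁺] = 0.0018 M.

0.0018 M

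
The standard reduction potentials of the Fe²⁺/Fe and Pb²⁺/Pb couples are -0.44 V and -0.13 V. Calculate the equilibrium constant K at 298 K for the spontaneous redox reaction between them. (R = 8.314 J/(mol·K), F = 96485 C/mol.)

3.1 × 10^10

E°_cell = -0.13 − (-0.44) = 0.31 V, with n = 2 electrons transferred.
At equilibrium E = 0, so the Nernst equation gives ln K = nFE°/RT = (2)(96485)(0.31)/((8.314)(298)) = 24.14.
K = e^24.14 = 3.1 × 10^10.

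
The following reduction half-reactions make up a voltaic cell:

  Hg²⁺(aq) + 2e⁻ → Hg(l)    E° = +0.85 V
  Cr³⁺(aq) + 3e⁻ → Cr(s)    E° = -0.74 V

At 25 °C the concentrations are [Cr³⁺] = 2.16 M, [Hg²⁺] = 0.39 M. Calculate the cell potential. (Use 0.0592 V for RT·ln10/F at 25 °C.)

The Hg²⁺/Hg couple has the higher reduction potential and acts as the cathode, so E°_cell = +0.85 − (-0.74) = 1.59 V.
Balancing electrons gives n = 6; the reaction quotient is Q = [Cr³⁺]^2/[Hg²⁺]^3 = 78.7.
At 25 °C, E = E° − (0.0592/n) log Q = 1.59 − (0.0592/6)(1.896) = 1.590 − 0.019 = 1.571 V.

1.57 V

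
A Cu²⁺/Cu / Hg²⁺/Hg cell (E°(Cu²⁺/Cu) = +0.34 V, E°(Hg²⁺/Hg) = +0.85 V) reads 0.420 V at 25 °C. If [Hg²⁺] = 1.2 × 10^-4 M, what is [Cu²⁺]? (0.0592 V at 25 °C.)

0.13 M

From the Nernst equation, log Q = n(E° − E)/0.0592 = 2(0.51 − 0.420)/0.0592 = 3.041, so Q = 1100.
With Q = [Cu²⁺]/[Hg²⁺] and the known concentrations, [Cu²⁺] in the numerator gives [Cu²⁺] = 0.13 M.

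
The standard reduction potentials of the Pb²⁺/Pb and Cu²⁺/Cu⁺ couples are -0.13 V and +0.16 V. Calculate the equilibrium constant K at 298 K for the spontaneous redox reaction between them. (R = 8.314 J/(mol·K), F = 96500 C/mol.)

E°_cell = +0.16 − (-0.13) = 0.29 V, with n = 2 electrons transferred.
At equilibrium E = 0, so the Nernst equation gives ln K = nFE°/RT = (2)(96500)(0.29)/((8.314)(298)) = 22.59.
K = e^22.59 = 6.5 × 10^9.

6.5 × 10^9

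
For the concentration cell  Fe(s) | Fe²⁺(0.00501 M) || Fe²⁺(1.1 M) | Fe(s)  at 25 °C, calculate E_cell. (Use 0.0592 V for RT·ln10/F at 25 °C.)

0.069 V

Both half-cells are Fe²⁺/Fe, so E°_cell = 0. The concentrated side is the cathode; the cell reaction moves Fe²⁺ from high to low concentration with n = 2.
Q = [Fe²⁺]_dilute/[Fe²⁺]_conc = 0.00501/1.1 = 0.00455.
E = 0 − (0.0592/2) log Q = −(0.0592/2)(-2.342) = 0.0693 V.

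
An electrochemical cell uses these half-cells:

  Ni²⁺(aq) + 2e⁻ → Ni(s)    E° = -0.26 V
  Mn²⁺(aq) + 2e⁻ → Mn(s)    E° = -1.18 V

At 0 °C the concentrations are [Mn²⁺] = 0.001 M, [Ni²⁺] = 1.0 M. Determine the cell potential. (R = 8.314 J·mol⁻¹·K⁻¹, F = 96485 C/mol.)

The Ni²⁺/Ni couple has the higher reduction potential and acts as the cathode, so E°_cell = -0.26 − (-1.18) = 0.92 V.
Balancing electrons gives n = 2; the reaction quotient is Q = [Mn²⁺]/[Ni²⁺] = 0.00100.
E = E° − (RT/nF) ln Q = 0.92 − (8.314×273)/(2×96485) × (-6.908) = 0.920 + 0.081 = 1.001 V.

1.00 V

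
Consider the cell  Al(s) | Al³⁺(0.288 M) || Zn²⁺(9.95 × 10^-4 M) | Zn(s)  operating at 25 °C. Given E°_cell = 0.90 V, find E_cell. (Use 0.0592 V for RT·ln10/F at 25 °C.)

Balancing electrons gives n = 6; the reaction quotient is Q = [Al³⁺]^2/[Zn²⁺]^3 = 8.42 × 10^7.
At 25 °C, E = E° − (0.0592/n) log Q = 0.90 − (0.0592/6)(7.925) = 0.900 − 0.078 = 0.822 V.

0.822 V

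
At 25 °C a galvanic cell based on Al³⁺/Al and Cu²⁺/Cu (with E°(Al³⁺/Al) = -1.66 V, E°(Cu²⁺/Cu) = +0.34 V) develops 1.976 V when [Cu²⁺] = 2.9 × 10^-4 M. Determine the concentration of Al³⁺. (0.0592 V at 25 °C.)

8.1 × 10^-5 M

From the Nernst equation, log Q = n(E° − E)/0.0592 = 6(2.00 − 1.976)/0.0592 = 2.432, so Q = 271.
With Q = [Al³⁺]^2/[Cu²⁺]^3 and the known concentrations, [Al³⁺]^2 in the numerator gives [Al³⁺] = 8.1 × 10^-5 M.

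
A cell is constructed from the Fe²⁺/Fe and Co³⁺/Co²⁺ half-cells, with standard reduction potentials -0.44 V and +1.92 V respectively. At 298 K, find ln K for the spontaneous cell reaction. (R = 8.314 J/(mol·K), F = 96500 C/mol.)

ln K = 183.8

E°_cell = +1.92 − (-0.44) = 2.36 V, with n = 2 electrons transferred.
At equilibrium E = 0, so the Nernst equation gives ln K = nFE°/RT = (2)(96500)(2.36)/((8.314)(298)) = 183.84.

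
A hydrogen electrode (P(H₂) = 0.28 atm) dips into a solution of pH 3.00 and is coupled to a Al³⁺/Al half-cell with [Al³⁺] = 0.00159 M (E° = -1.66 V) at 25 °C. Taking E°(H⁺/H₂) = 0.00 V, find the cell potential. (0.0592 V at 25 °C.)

The hydrogen couple is the cathode, so E°_cell = 1.66 V; n = 6.
[H⁺] = 10^(−3.00) = 0.0010 M, and Q = [Al³⁺]^2·P(H₂)^3 / [H⁺]^6 = 5.55 × 10^10.
E = E° − (0.0592/6) log Q = 1.66 − (0.0592/6)(10.744) = 1.554 V.

1.55 V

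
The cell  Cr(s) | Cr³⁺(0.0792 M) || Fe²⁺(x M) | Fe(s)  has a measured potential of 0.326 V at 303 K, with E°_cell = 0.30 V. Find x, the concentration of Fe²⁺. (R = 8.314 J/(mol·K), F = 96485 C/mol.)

From the Nernst equation, ln Q = nF(E° − E)/RT = 6×96485×(0.30 − 0.326)/(8.314×303) = -5.975, so Q = 0.00254.
With Q = [Cr³⁺]^2/[Fe²⁺]^3 and the known concentrations, [Fe²⁺]^3 in the denominator gives [Fe²⁺] = 1.4 M.

1.4 M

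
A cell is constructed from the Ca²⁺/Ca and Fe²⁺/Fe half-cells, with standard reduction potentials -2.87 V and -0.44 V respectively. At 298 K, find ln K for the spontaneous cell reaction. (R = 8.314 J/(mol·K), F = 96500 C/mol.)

ln K = 189.3

E°_cell = -0.44 − (-2.87) = 2.43 V, with n = 2 electrons transferred.
At equilibrium E = 0, so the Nernst equation gives ln K = nFE°/RT = (2)(96500)(2.43)/((8.314)(298)) = 189.29.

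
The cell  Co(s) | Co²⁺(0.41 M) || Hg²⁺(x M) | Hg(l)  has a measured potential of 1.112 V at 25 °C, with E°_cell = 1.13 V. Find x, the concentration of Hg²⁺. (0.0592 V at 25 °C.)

0.1 M

From the Nernst equation, log Q = n(E° − E)/0.0592 = 2(1.13 − 1.112)/0.0592 = 0.608, so Q = 4.06.
With Q = [Co²⁺]/[Hg²⁺] and the known concentrations, [Hg²⁺] in the denominator gives [Hg²⁺] = 0.1 M.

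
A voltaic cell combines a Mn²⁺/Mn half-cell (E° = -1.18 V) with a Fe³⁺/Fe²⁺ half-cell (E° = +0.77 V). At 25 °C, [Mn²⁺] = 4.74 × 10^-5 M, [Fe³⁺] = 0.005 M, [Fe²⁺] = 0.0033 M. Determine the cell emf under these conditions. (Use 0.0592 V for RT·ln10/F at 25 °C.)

The Fe³⁺/Fe²⁺ couple has the higher reduction potential and acts as the cathode, so E°_cell = +0.77 − (-1.18) = 1.95 V.
Balancing electrons gives n = 2; the reaction quotient is Q = [Mn²⁺]·[Fe²⁺]^2/[Fe³⁺]^2 = 2.06 × 10^-5.
At 25 °C, E = E° − (0.0592/n) log Q = 1.95 − (0.0592/2)(-4.685) = 1.950 + 0.139 = 2.089 V.

2.09 V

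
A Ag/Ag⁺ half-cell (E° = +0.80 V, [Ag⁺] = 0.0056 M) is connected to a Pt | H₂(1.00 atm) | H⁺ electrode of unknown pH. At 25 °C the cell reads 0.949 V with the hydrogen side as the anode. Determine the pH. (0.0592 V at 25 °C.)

E°_cell = 0.80 V and n = 2.
log Q = n(E° − E)/0.0592 = 2×(0.80 − 0.949)/0.0592 = -5.034.
With Q = [H⁺]^2 / ([Ag⁺]^2·P(H₂)), solving for [H⁺] gives log[H⁺] = -4.769, so pH = 4.77.

pH = 4.77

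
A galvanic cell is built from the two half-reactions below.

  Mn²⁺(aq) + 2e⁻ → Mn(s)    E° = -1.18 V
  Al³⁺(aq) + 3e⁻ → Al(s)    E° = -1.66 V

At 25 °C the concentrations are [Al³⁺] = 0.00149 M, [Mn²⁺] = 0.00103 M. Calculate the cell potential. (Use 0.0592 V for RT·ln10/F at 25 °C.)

0.447 V

The Mn²⁺/Mn couple has the higher reduction potential and acts as the cathode, so E°_cell = -1.18 − (-1.66) = 0.48 V.
Balancing electrons gives n = 6; the reaction quotient is Q = [Al³⁺]^2/[Mn²⁺]^3 = 2030.
At 25 °C, E = E° − (0.0592/n) log Q = 0.48 − (0.0592/6)(3.308) = 0.480 − 0.033 = 0.447 V.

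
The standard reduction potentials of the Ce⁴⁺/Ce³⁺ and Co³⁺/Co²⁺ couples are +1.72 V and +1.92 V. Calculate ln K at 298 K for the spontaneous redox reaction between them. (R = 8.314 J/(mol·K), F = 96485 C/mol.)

ln K = 7.8

E°_cell = +1.92 − (+1.72) = 0.20 V, with n = 1 electron transferred.
At equilibrium E = 0, so the Nernst equation gives ln K = nFE°/RT = (1)(96485)(0.20)/((8.314)(298)) = 7.79.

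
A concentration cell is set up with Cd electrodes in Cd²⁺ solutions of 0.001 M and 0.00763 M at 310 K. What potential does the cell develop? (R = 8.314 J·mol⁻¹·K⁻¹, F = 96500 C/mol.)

0.027 V

Both half-cells are Cd²⁺/Cd, so E°_cell = 0. The concentrated side is the cathode; the cell reaction moves Cd²⁺ from high to low concentration with n = 2.
Q = [Cd²⁺]_dilute/[Cd²⁺]_conc = 0.001/0.00763 = 0.131.
E = 0 − (RT/nF) ln Q = −((8.314×310)/(2×96500))(-2.032) = 0.0271 V.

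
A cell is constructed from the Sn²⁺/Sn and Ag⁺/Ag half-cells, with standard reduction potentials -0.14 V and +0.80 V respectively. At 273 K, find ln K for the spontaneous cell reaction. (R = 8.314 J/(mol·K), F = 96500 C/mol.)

ln K = 79.9

E°_cell = +0.80 − (-0.14) = 0.94 V, with n = 2 electrons transferred.
At equilibrium E = 0, so the Nernst equation gives ln K = nFE°/RT = (2)(96500)(0.94)/((8.314)(273)) = 79.93.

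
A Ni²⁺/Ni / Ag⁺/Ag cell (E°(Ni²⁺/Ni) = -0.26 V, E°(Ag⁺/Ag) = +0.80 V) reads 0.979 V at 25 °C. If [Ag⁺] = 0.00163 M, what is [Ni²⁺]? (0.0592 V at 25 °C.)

0.0014 M

From the Nernst equation, log Q = n(E° − E)/0.0592 = 2(1.06 − 0.979)/0.0592 = 2.736, so Q = 545.
With Q = [Ni²⁺]/[Ag⁺]^2 and the known concentrations, [Ni²⁺] in the numerator gives [Ni²⁺] = 0.0014 M.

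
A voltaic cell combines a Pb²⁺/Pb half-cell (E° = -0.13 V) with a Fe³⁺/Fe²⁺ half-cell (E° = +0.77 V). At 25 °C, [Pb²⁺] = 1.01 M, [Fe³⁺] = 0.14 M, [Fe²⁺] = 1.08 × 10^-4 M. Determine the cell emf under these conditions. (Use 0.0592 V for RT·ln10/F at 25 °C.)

1.08 V

The Fe³⁺/Fe²⁺ couple has the higher reduction potential and acts as the cathode, so E°_cell = +0.77 − (-0.13) = 0.90 V.
Balancing electrons gives n = 2; the reaction quotient is Q = [Pb²⁺]·[Fe²⁺]^2/[Fe³⁺]^2 = 6.01 × 10^-7.
At 25 °C, E = E° − (0.0592/n) log Q = 0.90 − (0.0592/2)(-6.221) = 0.900 + 0.184 = 1.084 V.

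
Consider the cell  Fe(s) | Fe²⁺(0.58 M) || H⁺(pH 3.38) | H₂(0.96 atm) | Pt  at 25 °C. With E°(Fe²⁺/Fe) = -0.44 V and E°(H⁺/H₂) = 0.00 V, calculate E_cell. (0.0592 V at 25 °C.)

0.25 V

The hydrogen couple is the cathode, so E°_cell = 0.44 V; n = 2.
[H⁺] = 10^(−3.38) = 4.2 × 10^-4 M, and Q = [Fe²⁺]·P(H₂) / [H⁺]^2 = 3.2 × 10^6.
E = E° − (0.0592/2) log Q = 0.44 − (0.0592/2)(6.506) = 0.247 V.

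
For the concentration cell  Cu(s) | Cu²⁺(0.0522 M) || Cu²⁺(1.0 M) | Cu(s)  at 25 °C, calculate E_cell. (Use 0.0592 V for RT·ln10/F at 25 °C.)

Both half-cells are Cu²⁺/Cu, so E°_cell = 0. The concentrated side is the cathode; the cell reaction moves Cu²⁺ from high to low concentration with n = 2.
Q = [Cu²⁺]_dilute/[Cu²⁺]_conc = 0.0522/1.0 = 0.0522.
E = 0 − (0.0592/2) log Q = −(0.0592/2)(-1.282) = 0.0379 V.

0.038 V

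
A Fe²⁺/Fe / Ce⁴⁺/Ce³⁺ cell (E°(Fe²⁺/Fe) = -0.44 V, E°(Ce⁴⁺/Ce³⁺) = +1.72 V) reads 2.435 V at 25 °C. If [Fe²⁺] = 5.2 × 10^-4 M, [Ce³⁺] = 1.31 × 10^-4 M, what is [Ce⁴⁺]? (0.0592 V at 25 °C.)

0.13 M

From the Nernst equation, log Q = n(E° − E)/0.0592 = 2(2.16 − 2.435)/0.0592 = -9.291, so Q = 5.12 × 10^-10.
With Q = [Fe²⁺]·[Ce³⁺]^2/[Ce⁴⁺]^2 and the known concentrations, [Ce⁴⁺]^2 in the denominator gives [Ce⁴⁺] = 0.13 M.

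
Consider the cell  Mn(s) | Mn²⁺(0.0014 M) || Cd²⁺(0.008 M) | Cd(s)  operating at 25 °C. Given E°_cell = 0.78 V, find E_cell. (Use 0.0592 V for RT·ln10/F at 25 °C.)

0.802 V

Balancing electrons gives n = 2; the reaction quotient is Q = [Mn²⁺]/[Cd²⁺] = 0.175.
At 25 °C, E = E° − (0.0592/n) log Q = 0.78 − (0.0592/2)(-0.757) = 0.780 + 0.022 = 0.802 V.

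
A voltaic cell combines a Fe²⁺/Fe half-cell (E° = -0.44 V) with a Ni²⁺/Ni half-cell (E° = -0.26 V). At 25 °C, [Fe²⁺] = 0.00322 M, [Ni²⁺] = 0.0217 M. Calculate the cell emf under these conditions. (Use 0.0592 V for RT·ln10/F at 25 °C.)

0.205 V

The Ni²⁺/Ni couple has the higher reduction potential and acts as the cathode, so E°_cell = -0.26 − (-0.44) = 0.18 V.
Balancing electrons gives n = 2; the reaction quotient is Q = [Fe²⁺]/[Ni²⁺] = 0.148.
At 25 °C, E = E° − (0.0592/n) log Q = 0.18 − (0.0592/2)(-0.829) = 0.180 + 0.025 = 0.205 V.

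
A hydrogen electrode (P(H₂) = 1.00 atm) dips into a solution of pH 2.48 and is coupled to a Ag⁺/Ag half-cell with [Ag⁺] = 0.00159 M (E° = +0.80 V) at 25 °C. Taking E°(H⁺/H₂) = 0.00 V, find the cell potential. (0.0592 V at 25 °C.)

The Ag⁺/Ag couple is the cathode, so E°_cell = 0.80 V; n = 2.
[H⁺] = 10^(−2.48) = 0.0033 M, and Q = [H⁺]^2 / ([Ag⁺]^2·P(H₂)) = 4.34.
E = E° − (0.0592/2) log Q = 0.80 − (0.0592/2)(0.637) = 0.781 V.

0.78 V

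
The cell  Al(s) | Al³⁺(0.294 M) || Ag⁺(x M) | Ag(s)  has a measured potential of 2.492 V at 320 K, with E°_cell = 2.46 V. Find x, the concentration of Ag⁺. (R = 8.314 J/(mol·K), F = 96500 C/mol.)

2.1 M

From the Nernst equation, ln Q = nF(E° − E)/RT = 3×96500×(2.46 − 2.492)/(8.314×320) = -3.482, so Q = 0.0307.
With Q = [Al³⁺]/[Ag⁺]^3 and the known concentrations, [Ag⁺]^3 in the denominator gives [Ag⁺] = 2.1 M.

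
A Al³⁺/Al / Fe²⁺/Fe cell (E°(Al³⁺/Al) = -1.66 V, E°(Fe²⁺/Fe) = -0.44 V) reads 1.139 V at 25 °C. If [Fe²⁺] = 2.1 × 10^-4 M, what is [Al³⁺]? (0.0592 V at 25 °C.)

From the Nernst equation, log Q = n(E° − E)/0.0592 = 6(1.22 − 1.139)/0.0592 = 8.209, so Q = 1.62 × 10^8.
With Q = [Al³⁺]^2/[Fe²⁺]^3 and the known concentrations, [Al³⁺]^2 in the numerator gives [Al³⁺] = 0.039 M.

0.039 M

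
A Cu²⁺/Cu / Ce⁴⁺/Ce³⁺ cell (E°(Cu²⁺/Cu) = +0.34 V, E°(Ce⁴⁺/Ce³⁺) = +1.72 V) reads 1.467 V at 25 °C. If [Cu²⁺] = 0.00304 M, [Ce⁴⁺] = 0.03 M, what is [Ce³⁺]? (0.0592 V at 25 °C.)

0.018 M

From the Nernst equation, log Q = n(E° − E)/0.0592 = 2(1.38 − 1.467)/0.0592 = -2.939, so Q = 0.00115.
With Q = [Cu²⁺]·[Ce³⁺]^2/[Ce⁴⁺]^2 and the known concentrations, [Ce³⁺]^2 in the numerator gives [Ce³⁺] = 0.018 M.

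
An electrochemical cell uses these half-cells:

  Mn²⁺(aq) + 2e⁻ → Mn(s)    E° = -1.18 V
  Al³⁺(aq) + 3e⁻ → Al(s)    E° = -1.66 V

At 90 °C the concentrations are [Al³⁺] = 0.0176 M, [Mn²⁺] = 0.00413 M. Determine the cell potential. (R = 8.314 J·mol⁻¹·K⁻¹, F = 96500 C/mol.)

0.436 V

The Mn²⁺/Mn couple has the higher reduction potential and acts as the cathode, so E°_cell = -1.18 − (-1.66) = 0.48 V.
Balancing electrons gives n = 6; the reaction quotient is Q = [Al³⁺]^2/[Mn²⁺]^3 = 4400.
E = E° − (RT/nF) ln Q = 0.48 − (8.314×363)/(6×96500) × (8.389) = 0.480 − 0.044 = 0.436 V.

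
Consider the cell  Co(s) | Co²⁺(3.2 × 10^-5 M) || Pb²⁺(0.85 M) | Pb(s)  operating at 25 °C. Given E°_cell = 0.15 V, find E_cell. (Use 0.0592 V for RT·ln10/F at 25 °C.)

0.281 V

Balancing electrons gives n = 2; the reaction quotient is Q = [Co²⁺]/[Pb²⁺] = 3.76 × 10^-5.
At 25 °C, E = E° − (0.0592/n) log Q = 0.15 − (0.0592/2)(-4.424) = 0.150 + 0.131 = 0.281 V.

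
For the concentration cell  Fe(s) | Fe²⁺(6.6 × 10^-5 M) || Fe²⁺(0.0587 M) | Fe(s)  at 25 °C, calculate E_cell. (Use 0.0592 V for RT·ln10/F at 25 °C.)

Both half-cells are Fe²⁺/Fe, so E°_cell = 0. The concentrated side is the cathode; the cell reaction moves Fe²⁺ from high to low concentration with n = 2.
Q = [Fe²⁺]_dilute/[Fe²⁺]_conc = 6.6 × 10^-5/0.0587 = 0.00112.
E = 0 − (0.0592/2) log Q = −(0.0592/2)(-2.949) = 0.0873 V.

0.087 V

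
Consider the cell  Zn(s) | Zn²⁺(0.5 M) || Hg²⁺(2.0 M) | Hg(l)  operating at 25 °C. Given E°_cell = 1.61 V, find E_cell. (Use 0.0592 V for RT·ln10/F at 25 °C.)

Balancing electrons gives n = 2; the reaction quotient is Q = [Zn²⁺]/[Hg²⁺] = 0.250.
At 25 °C, E = E° − (0.0592/n) log Q = 1.61 − (0.0592/2)(-0.602) = 1.610 + 0.018 = 1.628 V.

1.63 V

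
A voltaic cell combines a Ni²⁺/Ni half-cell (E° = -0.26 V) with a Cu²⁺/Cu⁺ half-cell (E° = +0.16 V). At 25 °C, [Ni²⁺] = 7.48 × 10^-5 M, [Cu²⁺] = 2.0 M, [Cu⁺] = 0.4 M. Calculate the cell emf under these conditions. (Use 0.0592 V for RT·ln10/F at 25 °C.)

The Cu²⁺/Cu⁺ couple has the higher reduction potential and acts as the cathode, so E°_cell = +0.16 − (-0.26) = 0.42 V.
Balancing electrons gives n = 2; the reaction quotient is Q = [Ni²⁺]·[Cu⁺]^2/[Cu²⁺]^2 = 2.99 × 10^-6.
At 25 °C, E = E° − (0.0592/n) log Q = 0.42 − (0.0592/2)(-5.524) = 0.420 + 0.164 = 0.584 V.

0.584 V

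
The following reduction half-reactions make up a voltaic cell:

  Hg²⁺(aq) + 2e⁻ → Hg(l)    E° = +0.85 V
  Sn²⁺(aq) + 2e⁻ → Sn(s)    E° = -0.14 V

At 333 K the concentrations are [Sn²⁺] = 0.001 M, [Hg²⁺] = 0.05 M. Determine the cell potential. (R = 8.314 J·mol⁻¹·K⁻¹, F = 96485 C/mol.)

The Hg²⁺/Hg couple has the higher reduction potential and acts as the cathode, so E°_cell = +0.85 − (-0.14) = 0.99 V.
Balancing electrons gives n = 2; the reaction quotient is Q = [Sn²⁺]/[Hg²⁺] = 0.0200.
E = E° − (RT/nF) ln Q = 0.99 − (8.314×333)/(2×96485) × (-3.912) = 0.990 + 0.056 = 1.046 V.

1.05 V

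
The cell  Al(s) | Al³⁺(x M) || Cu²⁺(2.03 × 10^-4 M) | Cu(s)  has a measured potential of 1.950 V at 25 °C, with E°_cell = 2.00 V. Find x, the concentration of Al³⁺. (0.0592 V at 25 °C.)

From the Nernst equation, log Q = n(E° − E)/0.0592 = 6(2.00 − 1.950)/0.0592 = 5.068, so Q = 1.17 × 10^5.
With Q = [Al³⁺]^2/[Cu²⁺]^3 and the known concentrations, [Al³⁺]^2 in the numerator gives [Al³⁺] = 9.9 × 10^-4 M.

9.9 × 10^-4 M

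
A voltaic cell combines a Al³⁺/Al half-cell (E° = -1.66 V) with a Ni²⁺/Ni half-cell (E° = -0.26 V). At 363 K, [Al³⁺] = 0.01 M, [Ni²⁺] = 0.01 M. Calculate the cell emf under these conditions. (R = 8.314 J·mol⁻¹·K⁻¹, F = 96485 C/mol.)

The Ni²⁺/Ni couple has the higher reduction potential and acts as the cathode, so E°_cell = -0.26 − (-1.66) = 1.40 V.
Balancing electrons gives n = 6; the reaction quotient is Q = [Al³⁺]^2/[Ni²⁺]^3 = 100.
E = E° − (RT/nF) ln Q = 1.40 − (8.314×363)/(6×96485) × (4.605) = 1.400 − 0.024 = 1.376 V.

1.38 V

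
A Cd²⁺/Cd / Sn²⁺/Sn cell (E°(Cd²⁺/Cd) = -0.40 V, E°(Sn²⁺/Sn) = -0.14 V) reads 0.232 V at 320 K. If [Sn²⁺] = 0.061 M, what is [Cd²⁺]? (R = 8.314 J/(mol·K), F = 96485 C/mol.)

0.46 M

From the Nernst equation, ln Q = nF(E° − E)/RT = 2×96485×(0.26 − 0.232)/(8.314×320) = 2.031, so Q = 7.62.
With Q = [Cd²⁺]/[Sn²⁺] and the known concentrations, [Cd²⁺] in the numerator gives [Cd²⁺] = 0.46 M.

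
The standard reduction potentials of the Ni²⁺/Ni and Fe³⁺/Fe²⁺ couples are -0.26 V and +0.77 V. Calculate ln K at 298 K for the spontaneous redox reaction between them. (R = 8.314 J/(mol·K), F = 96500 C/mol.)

E°_cell = +0.77 − (-0.26) = 1.03 V, with n = 2 electrons transferred.
At equilibrium E = 0, so the Nernst equation gives ln K = nFE°/RT = (2)(96500)(1.03)/((8.314)(298)) = 80.24.

ln K = 80.2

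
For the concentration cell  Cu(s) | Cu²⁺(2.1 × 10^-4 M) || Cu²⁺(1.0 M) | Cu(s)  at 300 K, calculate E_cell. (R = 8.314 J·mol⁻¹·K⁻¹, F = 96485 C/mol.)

Both half-cells are Cu²⁺/Cu, so E°_cell = 0. The concentrated side is the cathode; the cell reaction moves Cu²⁺ from high to low concentration with n = 2.
Q = [Cu²⁺]_dilute/[Cu²⁺]_conc = 2.1 × 10^-4/1.0 = 2.1 × 10^-4.
E = 0 − (RT/nF) ln Q = −((8.314×300)/(2×96485))(-8.468) = 0.1095 V.

0.11 V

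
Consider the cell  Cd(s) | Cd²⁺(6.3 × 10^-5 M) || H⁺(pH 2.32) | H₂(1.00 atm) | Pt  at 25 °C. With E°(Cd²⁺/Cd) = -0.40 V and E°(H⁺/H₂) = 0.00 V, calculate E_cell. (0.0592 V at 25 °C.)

The hydrogen couple is the cathode, so E°_cell = 0.40 V; n = 2.
[H⁺] = 10^(−2.32) = 0.0048 M, and Q = [Cd²⁺]·P(H₂) / [H⁺]^2 = 2.75.
E = E° − (0.0592/2) log Q = 0.40 − (0.0592/2)(0.439) = 0.387 V.

0.39 V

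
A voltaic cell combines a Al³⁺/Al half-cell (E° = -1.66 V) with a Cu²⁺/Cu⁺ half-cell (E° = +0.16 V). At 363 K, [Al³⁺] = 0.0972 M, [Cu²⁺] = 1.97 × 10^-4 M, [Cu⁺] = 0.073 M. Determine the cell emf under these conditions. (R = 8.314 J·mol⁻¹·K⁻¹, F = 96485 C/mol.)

The Cu²⁺/Cu⁺ couple has the higher reduction potential and acts as the cathode, so E°_cell = +0.16 − (-1.66) = 1.82 V.
Balancing electrons gives n = 3; the reaction quotient is Q = [Al³⁺]·[Cu⁺]^3/[Cu²⁺]^3 = 4.95 × 10^6.
E = E° − (RT/nF) ln Q = 1.82 − (8.314×363)/(3×96485) × (15.414) = 1.820 − 0.161 = 1.659 V.

1.66 V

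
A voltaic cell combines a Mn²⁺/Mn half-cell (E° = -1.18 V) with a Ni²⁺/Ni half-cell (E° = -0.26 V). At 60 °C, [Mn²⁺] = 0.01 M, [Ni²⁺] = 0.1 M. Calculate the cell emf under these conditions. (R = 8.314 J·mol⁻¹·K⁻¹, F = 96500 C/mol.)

The Ni²⁺/Ni couple has the higher reduction potential and acts as the cathode, so E°_cell = -0.26 − (-1.18) = 0.92 V.
Balancing electrons gives n = 2; the reaction quotient is Q = [Mn²⁺]/[Ni²⁺] = 0.100.
E = E° − (RT/nF) ln Q = 0.92 − (8.314×333)/(2×96500) × (-2.303) = 0.920 + 0.033 = 0.953 V.

0.953 V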